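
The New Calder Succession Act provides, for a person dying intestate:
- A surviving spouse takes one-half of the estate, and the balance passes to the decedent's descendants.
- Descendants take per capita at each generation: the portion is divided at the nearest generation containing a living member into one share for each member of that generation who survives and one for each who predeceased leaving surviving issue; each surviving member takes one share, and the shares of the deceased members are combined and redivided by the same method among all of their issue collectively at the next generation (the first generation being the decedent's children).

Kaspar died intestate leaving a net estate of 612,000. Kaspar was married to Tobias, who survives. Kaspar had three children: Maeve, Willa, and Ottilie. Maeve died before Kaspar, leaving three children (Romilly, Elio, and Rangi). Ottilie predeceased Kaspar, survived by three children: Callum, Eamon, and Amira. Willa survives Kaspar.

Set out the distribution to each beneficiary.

Tobias takes one-half of 612,000 = 306,000. The remaining 306,000 passes to the descendants.
The descendants' portion (306,000) is divided at the children's generation into 3 shares of 102,000. Willa takes 102,000. The 2 shares of the deceased (Maeve and Ottilie) are combined into a pool of 204,000.
That pool (204,000) is divided at the grandchildren's generation equally among Romilly, Elio, Rangi, Callum, Eamon, and Amira: 34,000 each.

Tobias: 306,000; Romilly: 34,000; Elio: 34,000; Rangi: 34,000; Willa: 102,000; Callum: 34,000; Eamon: 34,000; Amira: 34,000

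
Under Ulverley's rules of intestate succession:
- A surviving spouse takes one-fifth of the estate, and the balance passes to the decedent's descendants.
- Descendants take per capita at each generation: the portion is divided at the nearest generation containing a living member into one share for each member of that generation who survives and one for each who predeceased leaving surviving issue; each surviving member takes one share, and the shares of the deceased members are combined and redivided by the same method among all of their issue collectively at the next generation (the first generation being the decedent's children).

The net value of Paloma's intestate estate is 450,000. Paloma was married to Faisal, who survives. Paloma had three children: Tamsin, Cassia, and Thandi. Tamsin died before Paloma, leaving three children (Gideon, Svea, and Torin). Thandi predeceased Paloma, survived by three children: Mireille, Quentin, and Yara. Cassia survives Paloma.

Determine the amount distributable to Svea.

Faisal takes one-fifth of 450,000 = 90,000. The remaining 360,000 passes to the descendants.
The descendants' portion (360,000) is divided at the children's generation into 3 shares of 120,000. Cassia takes 120,000. The 2 shares of the deceased (Tamsin and Thandi) are combined into a pool of 240,000.
That pool (240,000) is divided at the grandchildren's generation equally among Gideon, Svea, Torin, Mireille, Quentin, and Yara: 40,000 each.

Svea receives 40,000.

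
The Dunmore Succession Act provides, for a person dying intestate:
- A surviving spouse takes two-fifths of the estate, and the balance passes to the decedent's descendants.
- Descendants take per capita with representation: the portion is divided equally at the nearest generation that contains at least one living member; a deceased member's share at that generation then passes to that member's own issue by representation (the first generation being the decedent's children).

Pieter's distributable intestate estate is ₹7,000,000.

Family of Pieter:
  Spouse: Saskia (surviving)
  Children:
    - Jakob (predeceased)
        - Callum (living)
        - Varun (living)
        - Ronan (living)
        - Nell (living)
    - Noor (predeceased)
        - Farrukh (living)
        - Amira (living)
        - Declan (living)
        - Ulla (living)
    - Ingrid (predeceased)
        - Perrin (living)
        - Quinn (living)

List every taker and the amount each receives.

Saskia takes two-fifths of ₹7,000,000 = ₹2,800,000. The remaining ₹4,200,000 passes to the descendants.
No child survives, so the initial division is made at the grandchildren's generation.
The descendants' portion (₹4,200,000) is divided into 10 shares of ₹420,000: Callum, Varun, Ronan, Nell, Farrukh, Amira, Declan, Ulla, Perrin, and Quinn each take ₹420,000.

Saskia: ₹2,800,000; Callum: ₹420,000; Varun: ₹420,000; Ronan: ₹420,000; Nell: ₹420,000; Farrukh: ₹420,000; Amira: ₹420,000; Declan: ₹420,000; Ulla: ₹420,000; Perrin: ₹420,000; Quinn: ₹420,000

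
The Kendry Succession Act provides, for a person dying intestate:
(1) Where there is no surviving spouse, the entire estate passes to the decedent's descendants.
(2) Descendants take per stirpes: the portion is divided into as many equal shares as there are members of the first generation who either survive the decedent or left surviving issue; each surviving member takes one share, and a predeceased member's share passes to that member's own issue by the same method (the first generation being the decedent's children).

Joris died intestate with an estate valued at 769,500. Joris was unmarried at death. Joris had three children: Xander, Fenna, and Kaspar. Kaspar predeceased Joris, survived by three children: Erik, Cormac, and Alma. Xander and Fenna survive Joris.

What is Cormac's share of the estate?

Cormac receives 85,500.

The entire 769,500 passes to the descendants.
That amount (769,500) is divided into 3 shares of 256,500: Xander and Fenna each take 256,500; Kaspar's 256,500 share passes to Kaspar's issue.
Kaspar's share (256,500) is divided into 3 shares of 85,500: Erik, Cormac, and Alma each take 85,500.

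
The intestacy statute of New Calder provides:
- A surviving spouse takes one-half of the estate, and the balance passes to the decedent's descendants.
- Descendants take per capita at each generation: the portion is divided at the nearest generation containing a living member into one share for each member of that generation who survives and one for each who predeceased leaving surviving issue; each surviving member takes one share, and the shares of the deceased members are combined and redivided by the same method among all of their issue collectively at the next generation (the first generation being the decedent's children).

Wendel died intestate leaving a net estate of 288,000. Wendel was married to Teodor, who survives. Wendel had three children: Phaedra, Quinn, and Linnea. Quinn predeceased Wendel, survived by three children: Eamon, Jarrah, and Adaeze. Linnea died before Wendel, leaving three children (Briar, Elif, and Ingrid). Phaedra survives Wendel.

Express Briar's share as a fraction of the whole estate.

Teodor takes one-half of 288,000 = 144,000. The remaining 144,000 passes to the descendants.
The descendants' portion (144,000) is divided at the children's generation into 3 shares of 48,000. Phaedra takes 48,000. The 2 shares of the deceased (Quinn and Linnea) are combined into a pool of 96,000.
That pool (96,000) is divided at the grandchildren's generation equally among Eamon, Jarrah, Adaeze, Briar, Elif, and Ingrid: 16,000 each.

Briar receives 1/18 of the estate.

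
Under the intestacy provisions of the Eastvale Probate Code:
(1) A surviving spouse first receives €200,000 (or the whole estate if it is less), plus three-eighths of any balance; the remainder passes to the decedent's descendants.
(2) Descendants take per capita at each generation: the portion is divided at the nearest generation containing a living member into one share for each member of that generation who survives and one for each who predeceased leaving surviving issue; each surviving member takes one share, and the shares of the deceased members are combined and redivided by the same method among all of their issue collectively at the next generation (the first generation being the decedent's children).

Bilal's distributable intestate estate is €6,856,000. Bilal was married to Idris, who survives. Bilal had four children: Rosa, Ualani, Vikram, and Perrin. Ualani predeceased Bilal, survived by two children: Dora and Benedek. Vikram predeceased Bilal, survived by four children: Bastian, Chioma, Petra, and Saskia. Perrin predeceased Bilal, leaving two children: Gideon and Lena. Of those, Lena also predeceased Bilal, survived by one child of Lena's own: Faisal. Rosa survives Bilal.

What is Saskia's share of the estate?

Saskia receives €390,000.

Idris first takes €200,000, leaving a balance of €6,656,000. Idris then takes three-eighths of the balance (€2,496,000), for a total of €2,696,000. The remaining €4,160,000 passes to the descendants.
The descendants' portion (€4,160,000) is divided at the children's generation into 4 shares of €1,040,000. Rosa takes €1,040,000. The 3 shares of the deceased (Ualani, Vikram, and Perrin) are combined into a pool of €3,120,000.
That pool (€3,120,000) is divided at the grandchildren's generation into 8 shares of €390,000. Dora, Benedek, Bastian, Chioma, Petra, Saskia, and Gideon each take €390,000. The remaining share for the deceased Lena (€390,000) is carried to the next generation.
That pool (€390,000) passes entirely to Faisal, the sole taker at the great-grandchildren's generation.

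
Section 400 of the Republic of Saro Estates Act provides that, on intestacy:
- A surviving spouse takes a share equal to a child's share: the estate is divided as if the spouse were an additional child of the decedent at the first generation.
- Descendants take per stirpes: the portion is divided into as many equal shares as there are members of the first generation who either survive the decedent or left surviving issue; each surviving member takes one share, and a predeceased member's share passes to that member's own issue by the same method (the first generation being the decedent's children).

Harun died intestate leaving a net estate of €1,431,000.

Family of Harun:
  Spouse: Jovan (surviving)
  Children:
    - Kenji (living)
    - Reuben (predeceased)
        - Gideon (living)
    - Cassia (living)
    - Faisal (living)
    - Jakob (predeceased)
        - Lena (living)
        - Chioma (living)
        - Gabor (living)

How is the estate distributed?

Jovan: €238,500; Kenji: €238,500; Gideon: €238,500; Cassia: €238,500; Faisal: €238,500; Lena: €79,500; Chioma: €79,500; Gabor: €79,500

The spouse counts as an additional share at the children's level, so there are 6 primary shares of €238,500. Jovan takes one such share (€238,500).
The children's combined portion (€1,192,500) is divided into 5 shares of €238,500: Kenji, Cassia, and Faisal each take €238,500; Reuben's €238,500 share passes to Reuben's issue; Jakob's €238,500 share passes to Jakob's issue.
Reuben's share (€238,500) passes entirely to Gideon.
Jakob's share (€238,500) is divided into 3 shares of €79,500: Lena, Chioma, and Gabor each take €79,500.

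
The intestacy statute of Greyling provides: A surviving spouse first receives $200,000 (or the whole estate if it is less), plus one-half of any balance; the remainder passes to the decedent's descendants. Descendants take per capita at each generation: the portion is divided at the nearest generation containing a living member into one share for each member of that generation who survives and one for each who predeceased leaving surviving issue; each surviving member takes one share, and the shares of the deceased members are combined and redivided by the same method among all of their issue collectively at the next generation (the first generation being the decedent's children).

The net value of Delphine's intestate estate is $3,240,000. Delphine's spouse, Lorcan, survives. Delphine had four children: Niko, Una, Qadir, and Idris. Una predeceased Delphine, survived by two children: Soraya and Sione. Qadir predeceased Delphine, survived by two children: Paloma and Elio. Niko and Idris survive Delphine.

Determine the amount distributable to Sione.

Sione receives $190,000.

Lorcan first takes $200,000, leaving a balance of $3,040,000. Lorcan then takes one-half of the balance ($1,520,000), for a total of $1,720,000. The remaining $1,520,000 passes to the descendants.
The descendants' portion ($1,520,000) is divided at the children's generation into 4 shares of $380,000. Niko and Idris each take $380,000. The 2 shares of the deceased (Una and Qadir) are combined into a pool of $760,000.
That pool ($760,000) is divided at the grandchildren's generation equally among Soraya, Sione, Paloma, and Elio: $190,000 each.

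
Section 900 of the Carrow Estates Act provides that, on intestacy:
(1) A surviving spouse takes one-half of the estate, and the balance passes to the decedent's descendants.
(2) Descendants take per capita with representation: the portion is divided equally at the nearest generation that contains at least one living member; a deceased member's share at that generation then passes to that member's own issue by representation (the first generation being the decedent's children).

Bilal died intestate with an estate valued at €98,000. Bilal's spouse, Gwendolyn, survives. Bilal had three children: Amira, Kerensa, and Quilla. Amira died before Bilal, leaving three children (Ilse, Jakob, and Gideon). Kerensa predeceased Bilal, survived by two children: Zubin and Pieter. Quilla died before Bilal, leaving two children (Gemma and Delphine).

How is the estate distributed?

Gwendolyn takes one-half of €98,000 = €49,000. The remaining €49,000 passes to the descendants.
No child survives, so the initial division is made at the grandchildren's generation.
The descendants' portion (€49,000) is divided into 7 shares of €7,000: Ilse, Jakob, Gideon, Zubin, Pieter, Gemma, and Delphine each take €7,000.

Gwendolyn: €49,000; Ilse: €7,000; Jakob: €7,000; Gideon: €7,000; Zubin: €7,000; Pieter: €7,000; Gemma: €7,000; Delphine: €7,000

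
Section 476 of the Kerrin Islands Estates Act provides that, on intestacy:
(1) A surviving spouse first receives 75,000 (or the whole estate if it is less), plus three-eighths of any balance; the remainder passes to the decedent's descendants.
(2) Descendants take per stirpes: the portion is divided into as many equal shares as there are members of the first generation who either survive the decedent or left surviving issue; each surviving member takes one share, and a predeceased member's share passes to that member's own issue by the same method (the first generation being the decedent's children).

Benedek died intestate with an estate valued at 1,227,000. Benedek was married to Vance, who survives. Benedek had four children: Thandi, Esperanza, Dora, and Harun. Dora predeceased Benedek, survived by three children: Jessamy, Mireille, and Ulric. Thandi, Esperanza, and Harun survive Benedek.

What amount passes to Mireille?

Vance first takes 75,000, leaving a balance of 1,152,000. Vance then takes three-eighths of the balance (432,000), for a total of 507,000. The remaining 720,000 passes to the descendants.
The descendants' portion (720,000) is divided into 4 shares of 180,000: Thandi, Esperanza, and Harun each take 180,000; Dora's 180,000 share passes to Dora's issue.
Dora's share (180,000) is divided into 3 shares of 60,000: Jessamy, Mireille, and Ulric each take 60,000.

Mireille receives 60,000.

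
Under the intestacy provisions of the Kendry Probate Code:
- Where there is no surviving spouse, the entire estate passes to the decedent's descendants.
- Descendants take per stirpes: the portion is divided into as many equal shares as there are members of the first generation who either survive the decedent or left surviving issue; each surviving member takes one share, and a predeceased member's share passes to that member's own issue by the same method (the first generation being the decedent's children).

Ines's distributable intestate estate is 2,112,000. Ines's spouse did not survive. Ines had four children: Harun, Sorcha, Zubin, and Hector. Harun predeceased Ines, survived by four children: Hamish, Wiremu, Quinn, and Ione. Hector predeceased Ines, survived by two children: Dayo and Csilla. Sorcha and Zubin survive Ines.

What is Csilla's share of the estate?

The entire 2,112,000 passes to the descendants.
That amount (2,112,000) is divided into 4 shares of 528,000: Sorcha and Zubin each take 528,000; Harun's 528,000 share passes to Harun's issue; Hector's 528,000 share passes to Hector's issue.
Harun's share (528,000) is divided into 4 shares of 132,000: Hamish, Wiremu, Quinn, and Ione each take 132,000.
Hector's share (528,000) is divided into 2 shares of 264,000: Dayo and Csilla each take 264,000.

Csilla receives 264,000.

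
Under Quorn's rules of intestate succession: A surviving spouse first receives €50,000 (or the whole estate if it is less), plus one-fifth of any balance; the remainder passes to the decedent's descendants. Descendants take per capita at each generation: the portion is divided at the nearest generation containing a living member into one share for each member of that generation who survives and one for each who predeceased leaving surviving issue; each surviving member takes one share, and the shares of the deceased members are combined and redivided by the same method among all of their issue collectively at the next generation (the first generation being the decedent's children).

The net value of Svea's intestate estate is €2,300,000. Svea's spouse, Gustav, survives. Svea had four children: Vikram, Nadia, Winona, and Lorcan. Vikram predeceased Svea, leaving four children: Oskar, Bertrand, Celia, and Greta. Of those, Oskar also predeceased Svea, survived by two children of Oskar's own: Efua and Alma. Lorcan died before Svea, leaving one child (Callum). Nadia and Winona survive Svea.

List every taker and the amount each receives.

Gustav first takes €50,000, leaving a balance of €2,250,000. Gustav then takes one-fifth of the balance (€450,000), for a total of €500,000. The remaining €1,800,000 passes to the descendants.
The descendants' portion (€1,800,000) is divided at the children's generation into 4 shares of €450,000. Nadia and Winona each take €450,000. The 2 shares of the deceased (Vikram and Lorcan) are combined into a pool of €900,000.
That pool (€900,000) is divided at the grandchildren's generation into 5 shares of €180,000. Bertrand, Celia, Greta, and Callum each take €180,000. The remaining share for the deceased Oskar (€180,000) is carried to the next generation.
That pool (€180,000) is divided at the great-grandchildren's generation equally among Efua and Alma: €90,000 each.

Gustav: €500,000; Efua: €90,000; Alma: €90,000; Bertrand: €180,000; Celia: €180,000; Greta: €180,000; Nadia: €450,000; Winona: €450,000; Callum: €180,000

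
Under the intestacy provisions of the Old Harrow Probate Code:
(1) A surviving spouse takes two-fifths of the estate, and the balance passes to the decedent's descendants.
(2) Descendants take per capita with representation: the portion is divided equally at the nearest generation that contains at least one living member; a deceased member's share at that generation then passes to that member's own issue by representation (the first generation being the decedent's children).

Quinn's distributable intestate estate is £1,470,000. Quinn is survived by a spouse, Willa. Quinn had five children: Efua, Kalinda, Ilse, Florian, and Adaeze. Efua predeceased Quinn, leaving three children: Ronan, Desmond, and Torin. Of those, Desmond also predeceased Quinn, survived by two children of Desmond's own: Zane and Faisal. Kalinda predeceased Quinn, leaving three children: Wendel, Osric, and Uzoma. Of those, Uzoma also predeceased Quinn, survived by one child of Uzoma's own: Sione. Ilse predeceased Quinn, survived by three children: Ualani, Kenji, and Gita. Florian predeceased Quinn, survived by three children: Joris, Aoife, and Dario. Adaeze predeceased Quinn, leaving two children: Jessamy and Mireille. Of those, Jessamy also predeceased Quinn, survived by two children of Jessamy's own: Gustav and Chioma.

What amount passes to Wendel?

Wendel receives £63,000.

Willa takes two-fifths of £1,470,000 = £588,000. The remaining £882,000 passes to the descendants.
No child survives, so the initial division is made at the grandchildren's generation.
The descendants' portion (£882,000) is divided into 14 shares of £63,000: Ronan, Torin, Wendel, Osric, Ualani, Kenji, Gita, Joris, Aoife, Dario, and Mireille each take £63,000; Desmond's £63,000 share passes to Desmond's issue; Uzoma's £63,000 share passes to Uzoma's issue; Jessamy's £63,000 share passes to Jessamy's issue.
Desmond's share (£63,000) is divided into 2 shares of £31,500: Zane and Faisal each take £31,500.
Uzoma's share (£63,000) passes entirely to Sione.
Jessamy's share (£63,000) is divided into 2 shares of £31,500: Gustav and Chioma each take £31,500.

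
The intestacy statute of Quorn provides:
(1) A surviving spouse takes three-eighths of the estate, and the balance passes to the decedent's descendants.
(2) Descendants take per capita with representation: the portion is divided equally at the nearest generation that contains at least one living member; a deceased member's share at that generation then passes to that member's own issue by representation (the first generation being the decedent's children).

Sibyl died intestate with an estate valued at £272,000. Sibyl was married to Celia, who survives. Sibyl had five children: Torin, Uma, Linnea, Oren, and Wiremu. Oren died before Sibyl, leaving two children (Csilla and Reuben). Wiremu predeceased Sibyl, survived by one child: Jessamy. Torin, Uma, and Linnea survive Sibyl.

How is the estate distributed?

Celia takes three-eighths of £272,000 = £102,000. The remaining £170,000 passes to the descendants.
The descendants' portion (£170,000) is divided into 5 shares of £34,000: Torin, Uma, and Linnea each take £34,000; Oren's £34,000 share passes to Oren's issue; Wiremu's £34,000 share passes to Wiremu's issue.
Oren's share (£34,000) is divided into 2 shares of £17,000: Csilla and Reuben each take £17,000.
Wiremu's share (£34,000) passes entirely to Jessamy.

Celia: £102,000; Torin: £34,000; Uma: £34,000; Linnea: £34,000; Csilla: £17,000; Reuben: £17,000; Jessamy: £34,000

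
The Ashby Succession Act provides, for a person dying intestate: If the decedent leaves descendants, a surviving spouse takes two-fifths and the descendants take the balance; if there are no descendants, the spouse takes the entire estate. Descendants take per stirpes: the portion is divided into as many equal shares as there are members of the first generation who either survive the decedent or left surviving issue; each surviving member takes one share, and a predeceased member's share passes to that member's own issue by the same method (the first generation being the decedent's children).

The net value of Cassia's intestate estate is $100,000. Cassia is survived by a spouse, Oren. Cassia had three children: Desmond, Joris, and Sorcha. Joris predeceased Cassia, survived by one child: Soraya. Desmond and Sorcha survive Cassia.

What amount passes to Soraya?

Soraya receives $20,000.

Oren takes two-fifths of $100,000 = $40,000. The remaining $60,000 passes to the descendants.
The descendants' portion ($60,000) is divided into 3 shares of $20,000: Desmond and Sorcha each take $20,000; Joris's $20,000 share passes to Joris's issue.
Joris's share ($20,000) passes entirely to Soraya.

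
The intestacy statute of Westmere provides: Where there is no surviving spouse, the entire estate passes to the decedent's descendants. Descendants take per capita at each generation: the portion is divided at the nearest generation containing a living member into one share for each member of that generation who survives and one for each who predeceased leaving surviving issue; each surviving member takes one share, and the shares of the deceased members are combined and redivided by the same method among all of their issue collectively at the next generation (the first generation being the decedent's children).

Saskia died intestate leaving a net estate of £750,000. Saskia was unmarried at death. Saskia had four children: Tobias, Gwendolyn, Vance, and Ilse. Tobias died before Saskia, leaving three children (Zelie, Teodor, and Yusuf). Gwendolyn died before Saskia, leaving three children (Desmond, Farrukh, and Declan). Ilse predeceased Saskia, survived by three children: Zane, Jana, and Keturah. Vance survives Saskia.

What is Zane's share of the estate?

The entire £750,000 passes to the descendants.
That amount (£750,000) is divided at the children's generation into 4 shares of £187,500. Vance takes £187,500. The 3 shares of the deceased (Tobias, Gwendolyn, and Ilse) are combined into a pool of £562,500.
That pool (£562,500) is divided at the grandchildren's generation equally among Zelie, Teodor, Yusuf, Desmond, Farrukh, Declan, Zane, Jana, and Keturah: £62,500 each.

Zane receives £62,500.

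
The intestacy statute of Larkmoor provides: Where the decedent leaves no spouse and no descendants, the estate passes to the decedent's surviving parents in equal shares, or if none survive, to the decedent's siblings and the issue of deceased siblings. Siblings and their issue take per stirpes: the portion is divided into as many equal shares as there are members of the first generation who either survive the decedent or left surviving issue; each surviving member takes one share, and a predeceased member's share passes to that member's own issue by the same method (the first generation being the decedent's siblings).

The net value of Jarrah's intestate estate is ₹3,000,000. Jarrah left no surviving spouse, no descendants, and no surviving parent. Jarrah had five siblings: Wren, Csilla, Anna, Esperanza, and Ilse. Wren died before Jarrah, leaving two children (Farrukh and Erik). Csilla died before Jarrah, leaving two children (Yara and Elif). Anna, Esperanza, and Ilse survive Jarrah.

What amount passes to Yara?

Yara receives ₹300,000.

The entire ₹3,000,000 passes to the siblings and their issue.
That amount (₹3,000,000) is divided into 5 shares of ₹600,000: Anna, Esperanza, and Ilse each take ₹600,000; Wren's ₹600,000 share passes to Wren's issue; Csilla's ₹600,000 share passes to Csilla's issue.
Wren's share (₹600,000) is divided into 2 shares of ₹300,000: Farrukh and Erik each take ₹300,000.
Csilla's share (₹600,000) is divided into 2 shares of ₹300,000: Yara and Elif each take ₹300,000.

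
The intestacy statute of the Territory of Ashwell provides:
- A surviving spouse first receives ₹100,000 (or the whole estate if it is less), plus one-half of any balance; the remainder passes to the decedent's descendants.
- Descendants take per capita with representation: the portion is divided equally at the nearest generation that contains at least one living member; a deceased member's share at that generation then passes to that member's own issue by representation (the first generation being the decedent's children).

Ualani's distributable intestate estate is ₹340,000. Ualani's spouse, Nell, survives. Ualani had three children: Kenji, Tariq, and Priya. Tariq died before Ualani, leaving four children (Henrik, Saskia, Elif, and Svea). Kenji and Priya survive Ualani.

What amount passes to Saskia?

Saskia receives ₹10,000.

Nell first takes ₹100,000, leaving a balance of ₹240,000. Nell then takes one-half of the balance (₹120,000), for a total of ₹220,000. The remaining ₹120,000 passes to the descendants.
The descendants' portion (₹120,000) is divided into 3 shares of ₹40,000: Kenji and Priya each take ₹40,000; Tariq's ₹40,000 share passes to Tariq's issue.
Tariq's share (₹40,000) is divided into 4 shares of ₹10,000: Henrik, Saskia, Elif, and Svea each take ₹10,000.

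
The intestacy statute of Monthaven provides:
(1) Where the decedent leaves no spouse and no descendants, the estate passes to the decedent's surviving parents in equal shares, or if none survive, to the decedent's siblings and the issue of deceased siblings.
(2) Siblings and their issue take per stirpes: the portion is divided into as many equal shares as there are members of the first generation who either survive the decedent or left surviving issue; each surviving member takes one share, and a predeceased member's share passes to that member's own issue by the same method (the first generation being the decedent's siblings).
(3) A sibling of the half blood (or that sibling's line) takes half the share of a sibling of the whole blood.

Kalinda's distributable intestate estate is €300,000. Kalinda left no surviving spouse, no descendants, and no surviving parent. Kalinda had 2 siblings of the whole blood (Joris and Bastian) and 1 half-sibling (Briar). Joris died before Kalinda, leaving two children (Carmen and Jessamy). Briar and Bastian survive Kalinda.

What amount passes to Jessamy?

Jessamy receives €60,000.

The entire €300,000 passes to the siblings and their issue.
Counting each half-blood sibling's line as half a unit, there are 5/2 units in €300,000, so one unit is €120,000. Whole-blood lines (Joris and Bastian) take €120,000 each; half-blood lines (Briar) take €60,000 each.
Joris's share (€120,000) is divided into 2 shares of €60,000: Carmen and Jessamy each take €60,000.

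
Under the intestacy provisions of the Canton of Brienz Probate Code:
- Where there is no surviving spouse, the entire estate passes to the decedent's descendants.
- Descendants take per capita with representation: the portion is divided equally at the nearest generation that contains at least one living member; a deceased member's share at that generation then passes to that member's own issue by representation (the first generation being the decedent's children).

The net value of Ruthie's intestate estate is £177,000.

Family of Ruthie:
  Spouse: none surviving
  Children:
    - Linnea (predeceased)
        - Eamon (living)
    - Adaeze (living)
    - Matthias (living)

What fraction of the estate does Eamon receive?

The entire £177,000 passes to the descendants.
That amount (£177,000) is divided into 3 shares of £59,000: Adaeze and Matthias each take £59,000; Linnea's £59,000 share passes to Linnea's issue.
Linnea's share (£59,000) passes entirely to Eamon.

Eamon receives 1/3 of the estate.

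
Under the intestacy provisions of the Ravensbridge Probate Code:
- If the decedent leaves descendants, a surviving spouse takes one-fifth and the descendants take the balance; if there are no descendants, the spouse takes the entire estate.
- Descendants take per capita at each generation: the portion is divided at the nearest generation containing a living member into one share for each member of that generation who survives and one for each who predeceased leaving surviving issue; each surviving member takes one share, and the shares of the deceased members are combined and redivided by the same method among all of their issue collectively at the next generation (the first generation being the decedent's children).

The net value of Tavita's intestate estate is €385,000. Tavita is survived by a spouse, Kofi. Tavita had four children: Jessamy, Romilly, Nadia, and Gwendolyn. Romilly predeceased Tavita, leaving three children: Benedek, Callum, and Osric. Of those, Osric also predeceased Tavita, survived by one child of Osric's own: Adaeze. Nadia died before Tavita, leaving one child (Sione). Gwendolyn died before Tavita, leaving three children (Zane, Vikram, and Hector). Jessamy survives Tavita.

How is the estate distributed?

Kofi takes one-fifth of €385,000 = €77,000. The remaining €308,000 passes to the descendants.
The descendants' portion (€308,000) is divided at the children's generation into 4 shares of €77,000. Jessamy takes €77,000. The 3 shares of the deceased (Romilly, Nadia, and Gwendolyn) are combined into a pool of €231,000.
That pool (€231,000) is divided at the grandchildren's generation into 7 shares of €33,000. Benedek, Callum, Sione, Zane, Vikram, and Hector each take €33,000. The remaining share for the deceased Osric (€33,000) is carried to the next generation.
That pool (€33,000) passes entirely to Adaeze, the sole taker at the great-grandchildren's generation.

Kofi: €77,000; Jessamy: €77,000; Benedek: €33,000; Callum: €33,000; Adaeze: €33,000; Sione: €33,000; Zane: €33,000; Vikram: €33,000; Hector: €33,000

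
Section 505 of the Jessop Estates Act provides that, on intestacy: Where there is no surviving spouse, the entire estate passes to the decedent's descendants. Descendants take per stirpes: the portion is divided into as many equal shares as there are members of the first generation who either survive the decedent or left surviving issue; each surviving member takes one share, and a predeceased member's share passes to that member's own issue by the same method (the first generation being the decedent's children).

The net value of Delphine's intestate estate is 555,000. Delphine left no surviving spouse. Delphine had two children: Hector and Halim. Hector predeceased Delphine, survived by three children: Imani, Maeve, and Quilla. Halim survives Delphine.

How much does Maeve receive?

Maeve receives 92,500.

The entire 555,000 passes to the descendants.
That amount (555,000) is divided into 2 shares of 277,500: Halim takes 277,500; Hector's 277,500 share passes to Hector's issue.
Hector's share (277,500) is divided into 3 shares of 92,500: Imani, Maeve, and Quilla each take 92,500.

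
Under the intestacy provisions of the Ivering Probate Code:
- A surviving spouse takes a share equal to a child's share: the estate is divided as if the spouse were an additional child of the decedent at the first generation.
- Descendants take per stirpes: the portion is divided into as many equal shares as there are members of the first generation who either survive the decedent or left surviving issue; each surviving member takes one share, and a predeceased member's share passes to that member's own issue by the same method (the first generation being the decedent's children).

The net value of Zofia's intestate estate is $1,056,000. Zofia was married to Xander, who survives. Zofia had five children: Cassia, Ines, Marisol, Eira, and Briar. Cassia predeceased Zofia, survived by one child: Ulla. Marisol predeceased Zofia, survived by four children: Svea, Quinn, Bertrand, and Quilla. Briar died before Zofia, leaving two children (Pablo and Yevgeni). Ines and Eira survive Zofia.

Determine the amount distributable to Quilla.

Quilla receives $44,000.

The spouse counts as an additional share at the children's level, so there are 6 primary shares of $176,000. Xander takes one such share ($176,000).
The children's combined portion ($880,000) is divided into 5 shares of $176,000: Ines and Eira each take $176,000; Cassia's $176,000 share passes to Cassia's issue; Marisol's $176,000 share passes to Marisol's issue; Briar's $176,000 share passes to Briar's issue.
Cassia's share ($176,000) passes entirely to Ulla.
Marisol's share ($176,000) is divided into 4 shares of $44,000: Svea, Quinn, Bertrand, and Quilla each take $44,000.
Briar's share ($176,000) is divided into 2 shares of $88,000: Pablo and Yevgeni each take $88,000.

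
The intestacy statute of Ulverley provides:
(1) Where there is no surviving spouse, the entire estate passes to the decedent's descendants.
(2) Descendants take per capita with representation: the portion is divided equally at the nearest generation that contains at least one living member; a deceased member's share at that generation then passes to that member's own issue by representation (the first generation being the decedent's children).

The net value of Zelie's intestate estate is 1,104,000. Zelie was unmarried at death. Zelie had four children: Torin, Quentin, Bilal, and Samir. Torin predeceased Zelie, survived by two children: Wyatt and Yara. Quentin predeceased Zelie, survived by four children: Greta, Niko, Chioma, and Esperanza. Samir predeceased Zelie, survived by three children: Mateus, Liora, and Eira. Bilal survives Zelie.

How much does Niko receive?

Niko receives 69,000.

The entire 1,104,000 passes to the descendants.
That amount (1,104,000) is divided into 4 shares of 276,000: Bilal takes 276,000; Torin's 276,000 share passes to Torin's issue; Quentin's 276,000 share passes to Quentin's issue; Samir's 276,000 share passes to Samir's issue.
Torin's share (276,000) is divided into 2 shares of 138,000: Wyatt and Yara each take 138,000.
Quentin's share (276,000) is divided into 4 shares of 69,000: Greta, Niko, Chioma, and Esperanza each take 69,000.
Samir's share (276,000) is divided into 3 shares of 92,000: Mateus, Liora, and Eira each take 92,000.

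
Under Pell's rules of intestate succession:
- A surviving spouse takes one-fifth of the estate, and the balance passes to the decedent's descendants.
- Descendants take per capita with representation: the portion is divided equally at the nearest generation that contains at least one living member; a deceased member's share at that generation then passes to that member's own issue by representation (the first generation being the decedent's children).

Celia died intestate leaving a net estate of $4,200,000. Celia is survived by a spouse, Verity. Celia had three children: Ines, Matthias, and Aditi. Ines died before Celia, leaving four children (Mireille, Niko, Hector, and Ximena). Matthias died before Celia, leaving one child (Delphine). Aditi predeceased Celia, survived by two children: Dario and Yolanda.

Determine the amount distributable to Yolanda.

Verity takes one-fifth of $4,200,000 = $840,000. The remaining $3,360,000 passes to the descendants.
No child survives, so the initial division is made at the grandchildren's generation.
The descendants' portion ($3,360,000) is divided into 7 shares of $480,000: Mireille, Niko, Hector, Ximena, Delphine, Dario, and Yolanda each take $480,000.

Yolanda receives $480,000.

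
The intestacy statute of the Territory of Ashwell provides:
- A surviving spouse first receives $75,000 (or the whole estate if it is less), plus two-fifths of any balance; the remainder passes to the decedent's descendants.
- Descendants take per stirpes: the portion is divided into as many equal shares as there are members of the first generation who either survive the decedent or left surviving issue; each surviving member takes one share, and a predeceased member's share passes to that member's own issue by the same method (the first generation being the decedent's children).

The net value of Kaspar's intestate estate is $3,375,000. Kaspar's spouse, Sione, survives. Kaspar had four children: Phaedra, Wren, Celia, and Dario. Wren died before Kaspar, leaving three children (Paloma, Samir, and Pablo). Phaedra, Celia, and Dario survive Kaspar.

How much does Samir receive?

Sione first takes $75,000, leaving a balance of $3,300,000. Sione then takes two-fifths of the balance ($1,320,000), for a total of $1,395,000. The remaining $1,980,000 passes to the descendants.
The descendants' portion ($1,980,000) is divided into 4 shares of $495,000: Phaedra, Celia, and Dario each take $495,000; Wren's $495,000 share passes to Wren's issue.
Wren's share ($495,000) is divided into 3 shares of $165,000: Paloma, Samir, and Pablo each take $165,000.

Samir receives $165,000.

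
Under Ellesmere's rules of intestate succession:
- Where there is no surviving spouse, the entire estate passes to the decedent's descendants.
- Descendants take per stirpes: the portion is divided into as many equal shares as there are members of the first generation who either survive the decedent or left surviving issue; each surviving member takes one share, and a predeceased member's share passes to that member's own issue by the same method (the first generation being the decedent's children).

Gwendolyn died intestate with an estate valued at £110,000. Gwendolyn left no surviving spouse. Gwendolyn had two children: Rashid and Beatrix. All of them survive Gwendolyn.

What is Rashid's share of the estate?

Rashid receives £55,000.

The entire £110,000 passes to the descendants.
That amount (£110,000) is divided into 2 shares of £55,000: Rashid and Beatrix each take £55,000.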